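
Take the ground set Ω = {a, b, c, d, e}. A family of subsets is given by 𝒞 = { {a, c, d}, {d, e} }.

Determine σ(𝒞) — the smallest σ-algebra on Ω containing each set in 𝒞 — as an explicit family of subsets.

|σ(𝒞)| = 16.  σ(𝒞) = { {}, {b}, {d}, {e}, {a, c}, {b, d}, {b, e}, {d, e}, {a, b, c}, {a, c, d}, {a, c, e}, {b, d, e}, {a, b, c, d}, {a, b, c, e}, {a, c, d, e}, Ω }

Trace:
Initial family (4 sets): { {}, {d, e}, {a, c, d}, Ω }.
Iteration 1 adds 3:
  {b, e}  = complement {a, c, d}
  {a, b, c}  = complement {d, e}
  {a, c, d, e}  = {d, e} ∪ {a, c, d}
  [7 total]
Iteration 2: 4 new —
  {b}  = complement {a, c, d, e}
  {b, d, e}  = {d, e} ∪ {b, e}
  {a, b, c, d}  = {a, c, d} ∪ {a, b, c}
  {a, b, c, e}  = {b, e} ∪ {a, b, c}
  [11 total]
Iteration 3: 3 new —
  {d}  = complement {a, b, c, e}
  {e}  = complement {a, b, c, d}
  {a, c}  = complement {b, d, e}
  [14 total]
Iteration 4 adds 2:
  {b, d}  = {d} ∪ {b}
  {a, c, e}  = {a, c} ∪ {e}
  [16 total]
Iteration 5: closed — nothing new.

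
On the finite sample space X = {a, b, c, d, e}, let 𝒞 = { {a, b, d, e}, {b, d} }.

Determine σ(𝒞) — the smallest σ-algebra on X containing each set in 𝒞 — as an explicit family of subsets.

Seed the family with 𝒞 together with ∅ and X: { {}, {b, d}, {a, b, d, e}, X }.
Iteration 1: +2 →
  {c}  = X∖{a, b, d, e}
  {a, c, e}  = X∖{b, d}
  — 6 sets.
Iteration 2 adds 1:
  {b, c, d}  = {c} ∪ {b, d}
  — 7 sets.
Iteration 3 (1 new):
  {a, e}  = X∖{b, c, d}
  — 8 sets.
After Iteration 4 the family is unchanged; done.

Hence σ(𝒞) has 8 members: { {}, {c}, {a, e}, {b, d}, {a, c, e}, {b, c, d}, {a, b, d, e}, X }.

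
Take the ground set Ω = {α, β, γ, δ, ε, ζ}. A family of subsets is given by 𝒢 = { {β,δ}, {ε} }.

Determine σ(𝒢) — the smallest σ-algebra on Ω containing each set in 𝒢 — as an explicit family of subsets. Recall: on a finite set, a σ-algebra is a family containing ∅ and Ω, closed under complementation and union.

Initial family (4 sets): { ∅, {ε}, {β,δ}, Ω }.
Pass 1. New:
  {β,δ,ε}  = {ε} ∪ {β,δ}
  {α,γ,ε,ζ}  = ᶜ of {β,δ}
  {α,β,γ,δ,ζ}  = ᶜ of {ε}
  — 7 sets.
Pass 2: 1 new —
  {α,γ,ζ}  = ᶜ of {β,δ,ε}
  — 8 sets.
Pass 3: already closed under ᶜ and ∪.

Therefore σ(𝒢) = { ∅, {ε}, {β,δ}, {α,γ,ζ}, {β,δ,ε}, {α,γ,ε,ζ}, {α,β,γ,δ,ζ}, Ω } (|σ(𝒢)| = 8).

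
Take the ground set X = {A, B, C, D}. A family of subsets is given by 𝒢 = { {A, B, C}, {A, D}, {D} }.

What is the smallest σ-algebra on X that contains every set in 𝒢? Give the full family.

Seed the family with 𝒢 together with ∅ and X: { {}, {D}, {A, D}, {A, B, C}, X }.
Pass 1: +1 →
  {B, C}  = {A, D}ᶜ
  [6 total]
Pass 2: +1 →
  {B, C, D}  = {D} ∪ {B, C}
  [7 total]
Pass 3. New:
  {A}  = {B, C, D}ᶜ
  [8 total]
Pass 4: stable.

Hence σ(𝒢) has 8 members: { {}, {A}, {D}, {A, D}, {B, C}, {A, B, C}, {B, C, D}, X }.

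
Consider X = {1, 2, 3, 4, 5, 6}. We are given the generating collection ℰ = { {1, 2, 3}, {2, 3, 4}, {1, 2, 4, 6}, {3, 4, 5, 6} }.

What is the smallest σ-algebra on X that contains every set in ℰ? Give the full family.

|σ(ℰ)| = 64.  σ(ℰ) = { {}, {1}, {2}, {3}, {4}, {5}, {6}, {1, 2}, {1, 3}, {1, 4}, {1, 5}, {1, 6}, {2, 3}, {2, 4}, {2, 5}, {2, 6}, {3, 4}, {3, 5}, {3, 6}, {4, 5}, {4, 6}, {5, 6}, {1, 2, 3}, {1, 2, 4}, {1, 2, 5}, {1, 2, 6}, {1, 3, 4}, {1, 3, 5}, {1, 3, 6}, {1, 4, 5}, {1, 4, 6}, {1, 5, 6}, {2, 3, 4}, {2, 3, 5}, {2, 3, 6}, {2, 4, 5}, {2, 4, 6}, {2, 5, 6}, {3, 4, 5}, {3, 4, 6}, {3, 5, 6}, {4, 5, 6}, {1, 2, 3, 4}, {1, 2, 3, 5}, {1, 2, 3, 6}, {1, 2, 4, 5}, {1, 2, 4, 6}, {1, 2, 5, 6}, {1, 3, 4, 5}, {1, 3, 4, 6}, {1, 3, 5, 6}, {1, 4, 5, 6}, {2, 3, 4, 5}, {2, 3, 4, 6}, {2, 3, 5, 6}, {2, 4, 5, 6}, {3, 4, 5, 6}, {1, 2, 3, 4, 5}, {1, 2, 3, 4, 6}, {1, 2, 3, 5, 6}, {1, 2, 4, 5, 6}, {1, 3, 4, 5, 6}, {2, 3, 4, 5, 6}, X }

Trace:
Initial family (6 sets): { {}, {1, 2, 3}, {2, 3, 4}, {1, 2, 4, 6}, {3, 4, 5, 6}, X }.
Pass 1 (7 new):
  {1, 2}  = X∖{3, 4, 5, 6}
  {3, 5}  = X∖{1, 2, 4, 6}
  {1, 5, 6}  = X∖{2, 3, 4}
  {4, 5, 6}  = X∖{1, 2, 3}
  {1, 2, 3, 4}  = {2, 3, 4} ∪ {1, 2, 3}
  {1, 2, 3, 4, 6}  = {1, 2, 4, 6} ∪ {2, 3, 4}
  {2, 3, 4, 5, 6}  = {2, 3, 4} ∪ {3, 4, 5, 6}
  (now 13)
Pass 2 adds 12:
  {1}  = X∖{2, 3, 4, 5, 6}
  {5}  = X∖{1, 2, 3, 4, 6}
  {5, 6}  = X∖{1, 2, 3, 4}
  {1, 2, 3, 5}  = {1, 2, 3} ∪ {3, 5}
  {1, 2, 5, 6}  = {1, 2} ∪ {1, 5, 6}
  {1, 3, 5, 6}  = {1, 5, 6} ∪ {3, 5}
  {1, 4, 5, 6}  = {1, 5, 6} ∪ {4, 5, 6}
  {2, 3, 4, 5}  = {2, 3, 4} ∪ {3, 5}
  {1, 2, 3, 4, 5}  = {3, 5} ∪ {1, 2, 3, 4}
  {1, 2, 3, 5, 6}  = {1, 2, 3} ∪ {1, 5, 6}
  {1, 2, 4, 5, 6}  = {1, 2, 4, 6} ∪ {1, 5, 6}
  {1, 3, 4, 5, 6}  = {3, 4, 5, 6} ∪ {1, 5, 6}
  (now 25)
Pass 3 (13 new):
  {2}  = X∖{1, 3, 4, 5, 6}
  {3}  = X∖{1, 2, 4, 5, 6}
  {4}  = X∖{1, 2, 3, 5, 6}
  {6}  = X∖{1, 2, 3, 4, 5}
  {1, 5}  = {5} ∪ {1}
  {1, 6}  = X∖{2, 3, 4, 5}
  {2, 3}  = X∖{1, 4, 5, 6}
  {2, 4}  = X∖{1, 3, 5, 6}
  {3, 4}  = X∖{1, 2, 5, 6}
  {4, 6}  = X∖{1, 2, 3, 5}
  {1, 2, 5}  = {1, 2} ∪ {5}
  {1, 3, 5}  = {3, 5} ∪ {1}
  {3, 5, 6}  = {5, 6} ∪ {3, 5}
  (now 38)
Pass 4 adds 26:
  {1, 3}  = {3} ∪ {1}
  {1, 4}  = {4} ∪ {1}
  {2, 5}  = {2} ∪ {5}
  {2, 6}  = {2} ∪ {6}
  {3, 6}  = {3} ∪ {6}
  {4, 5}  = {4} ∪ {5}
  {1, 2, 4}  = X∖{3, 5, 6}
  {1, 2, 6}  = {1, 6} ∪ {2}
  {1, 3, 4}  = {3, 4} ∪ {1}
  {1, 3, 6}  = {1, 6} ∪ {3}
  {1, 4, 5}  = {4} ∪ {1, 5}
  {1, 4, 6}  = {1, 6} ∪ {4}
  {2, 3, 5}  = {2} ∪ {3, 5}
  {2, 3, 6}  = {2, 3} ∪ {6}
  {2, 4, 5}  = {2, 4} ∪ {5}
  {2, 4, 6}  = X∖{1, 3, 5}
  {2, 5, 6}  = {2} ∪ {5, 6}
  {3, 4, 5}  = {3, 4} ∪ {3, 5}
  {3, 4, 6}  = X∖{1, 2, 5}
  {1, 2, 3, 6}  = {1, 6} ∪ {1, 2, 3}
  {1, 2, 4, 5}  = {1, 2, 5} ∪ {4}
  {1, 3, 4, 5}  = {3, 4} ∪ {1, 3, 5}
  {1, 3, 4, 6}  = {3, 4} ∪ {1, 6}
  {2, 3, 4, 6}  = X∖{1, 5}
  {2, 3, 5, 6}  = {2} ∪ {3, 5, 6}
  {2, 4, 5, 6}  = {2} ∪ {4, 5, 6}
  (now 64)
Pass 5: closed — nothing new.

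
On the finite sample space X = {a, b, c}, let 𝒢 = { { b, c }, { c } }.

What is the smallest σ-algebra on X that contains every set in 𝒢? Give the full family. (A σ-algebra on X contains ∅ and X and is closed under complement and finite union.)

σ(𝒢) (8 sets): { {}, { a }, { b }, { c }, { a, b }, { a, c }, { b, c }, X }

Trace:
Initial family (4 sets): { {}, { c }, { b, c }, X }.
Round 1 adds 2:
  { a }  = { b, c }ᶜ
  { a, b }  = { c }ᶜ
  [6 total]
Round 2. New:
  { a, c }  = { c } ∪ { a }
  [7 total]
Round 3 (1 new):
  { b }  = { a, c }ᶜ
  [8 total]
After Round 4 the family is unchanged; done.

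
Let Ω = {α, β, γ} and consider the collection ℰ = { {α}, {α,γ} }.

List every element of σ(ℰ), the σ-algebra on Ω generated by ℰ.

Answer: σ(ℰ) = { {}, {α}, {β}, {γ}, {α,β}, {α,γ}, {β,γ}, Ω }

Derivation:
Start: ℰ ∪ {∅, Ω} = { {}, {α}, {α,γ}, Ω }.
Round 1: 2 new —
  {β}  = complement {α,γ}
  {β,γ}  = complement {α}
  (now 6)
Round 2 (1 new):
  {α,β}  = {β} ∪ {α}
  (now 7)
Round 3: 1 new —
  {γ}  = complement {α,β}
  (now 8)
Round 4 adds nothing — fixpoint reached.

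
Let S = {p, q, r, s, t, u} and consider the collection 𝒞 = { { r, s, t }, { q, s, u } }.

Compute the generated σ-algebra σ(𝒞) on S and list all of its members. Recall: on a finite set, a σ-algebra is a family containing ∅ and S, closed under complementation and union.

σ(𝒞) (16 sets): { {}, { p }, { s }, { p, s }, { q, u }, { r, t }, { p, q, u }, { p, r, t }, { q, s, u }, { r, s, t }, { p, q, s, u }, { p, r, s, t }, { q, r, t, u }, { p, q, r, t, u }, { q, r, s, t, u }, S }

Working:
Start: 𝒞 ∪ {∅, S} = { {}, { q, s, u }, { r, s, t }, S }.
Step 1 adds 3:
  { p, q, u }  = S∖{ r, s, t }
  { p, r, t }  = S∖{ q, s, u }
  { q, r, s, t, u }  = { q, s, u } ∪ { r, s, t }
  — 7 sets.
Step 2 adds 4:
  { p }  = S∖{ q, r, s, t, u }
  { p, q, s, u }  = { q, s, u } ∪ { p, q, u }
  { p, r, s, t }  = { r, s, t } ∪ { p, r, t }
  { p, q, r, t, u }  = { p, r, t } ∪ { p, q, u }
  — 11 sets.
Step 3 (3 new):
  { s }  = S∖{ p, q, r, t, u }
  { q, u }  = S∖{ p, r, s, t }
  { r, t }  = S∖{ p, q, s, u }
  — 14 sets.
Step 4. New:
  { p, s }  = { p } ∪ { s }
  { q, r, t, u }  = { r, t } ∪ { q, u }
  — 16 sets.
Step 5 adds nothing — fixpoint reached.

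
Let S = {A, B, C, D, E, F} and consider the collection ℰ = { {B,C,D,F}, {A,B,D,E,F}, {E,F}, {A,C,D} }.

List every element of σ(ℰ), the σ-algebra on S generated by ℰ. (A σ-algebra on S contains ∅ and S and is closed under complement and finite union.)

Seed the family with ℰ together with ∅ and S: { {}, {E,F}, {A,C,D}, {B,C,D,F}, {A,B,D,E,F}, S }.
Step 1. New:
  {C}  = {A,B,D,E,F}ᶜ
  {A,E}  = {B,C,D,F}ᶜ
  {B,E,F}  = {A,C,D}ᶜ
  {A,B,C,D}  = {E,F}ᶜ
  {A,B,C,D,F}  = {A,C,D} ∪ {B,C,D,F}
  {A,C,D,E,F}  = {A,C,D} ∪ {E,F}
  {B,C,D,E,F}  = {E,F} ∪ {B,C,D,F}
  — 13 sets.
Step 2 adds 10:
  {A}  = {B,C,D,E,F}ᶜ
  {B}  = {A,C,D,E,F}ᶜ
  {E}  = {A,B,C,D,F}ᶜ
  {A,C,E}  = {C} ∪ {A,E}
  {A,E,F}  = {E,F} ∪ {A,E}
  {C,E,F}  = {E,F} ∪ {C}
  {A,B,E,F}  = {B,E,F} ∪ {A,E}
  {A,C,D,E}  = {A,C,D} ∪ {A,E}
  {B,C,E,F}  = {B,E,F} ∪ {C}
  {A,B,C,D,E}  = {A,E} ∪ {A,B,C,D}
  — 23 sets.
Step 3: 16 new —
  {F}  = {A,B,C,D,E}ᶜ
  {A,B}  = {B} ∪ {A}
  {A,C}  = {C} ∪ {A}
  {A,D}  = {B,C,E,F}ᶜ
  {B,C}  = {B} ∪ {C}
  {B,E}  = {B} ∪ {E}
  {B,F}  = {A,C,D,E}ᶜ
  {C,D}  = {A,B,E,F}ᶜ
  {C,E}  = {E} ∪ {C}
  {A,B,D}  = {C,E,F}ᶜ
  {A,B,E}  = {B} ∪ {A,E}
  {B,C,D}  = {A,E,F}ᶜ
  {B,D,F}  = {A,C,E}ᶜ
  {A,B,C,E}  = {A,C,E} ∪ {B}
  {A,C,E,F}  = {E,F} ∪ {A,C,E}
  {A,B,C,E,F}  = {A,C,E} ∪ {B,C,E,F}
  — 39 sets.
Step 4. New:
  {D}  = {A,B,C,E,F}ᶜ
  {A,F}  = {A} ∪ {F}
  {B,D}  = {A,C,E,F}ᶜ
  {C,F}  = {C} ∪ {F}
  {D,F}  = {A,B,C,E}ᶜ
  {A,B,C}  = {B} ∪ {A,C}
  {A,B,F}  = {A,B} ∪ {B,F}
  {A,C,F}  = {A,C} ∪ {F}
  {A,D,E}  = {A,D} ∪ {A,E}
  {A,D,F}  = {A,D} ∪ {F}
  {B,C,E}  = {B} ∪ {C,E}
  {B,C,F}  = {B,F} ∪ {C}
  {C,D,E}  = {C,D} ∪ {C,E}
  {C,D,F}  = {A,B,E}ᶜ
  {A,B,C,F}  = {A,C} ∪ {B,F}
  {A,B,D,E}  = {A,B,D} ∪ {A,B,E}
  {A,B,D,F}  = {C,E}ᶜ
  {A,C,D,F}  = {B,E}ᶜ
  {A,D,E,F}  = {B,C}ᶜ
  {B,C,D,E}  = {C,D} ∪ {B,E}
  {B,D,E,F}  = {A,C}ᶜ
  {C,D,E,F}  = {A,B}ᶜ
  — 61 sets.
Step 5 (3 new):
  {D,E}  = {A,B,C,F}ᶜ
  {B,D,E}  = {A,C,F}ᶜ
  {D,E,F}  = {A,B,C}ᶜ
  — 64 sets.
Step 6: stable.

Hence σ(ℰ) has 64 members: { {}, {A}, {B}, {C}, {D}, {E}, {F}, {A,B}, {A,C}, {A,D}, {A,E}, {A,F}, {B,C}, {B,D}, {B,E}, {B,F}, {C,D}, {C,E}, {C,F}, {D,E}, {D,F}, {E,F}, {A,B,C}, {A,B,D}, {A,B,E}, {A,B,F}, {A,C,D}, {A,C,E}, {A,C,F}, {A,D,E}, {A,D,F}, {A,E,F}, {B,C,D}, {B,C,E}, {B,C,F}, {B,D,E}, {B,D,F}, {B,E,F}, {C,D,E}, {C,D,F}, {C,E,F}, {D,E,F}, {A,B,C,D}, {A,B,C,E}, {A,B,C,F}, {A,B,D,E}, {A,B,D,F}, {A,B,E,F}, {A,C,D,E}, {A,C,D,F}, {A,C,E,F}, {A,D,E,F}, {B,C,D,E}, {B,C,D,F}, {B,C,E,F}, {B,D,E,F}, {C,D,E,F}, {A,B,C,D,E}, {A,B,C,D,F}, {A,B,C,E,F}, {A,B,D,E,F}, {A,C,D,E,F}, {B,C,D,E,F}, S }.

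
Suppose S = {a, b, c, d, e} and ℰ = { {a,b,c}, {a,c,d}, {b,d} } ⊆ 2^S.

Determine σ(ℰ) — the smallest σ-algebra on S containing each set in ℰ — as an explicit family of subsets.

σ(ℰ) (16 sets): { ∅, {b}, {d}, {e}, {a,c}, {b,d}, {b,e}, {d,e}, {a,b,c}, {a,c,d}, {a,c,e}, {b,d,e}, {a,b,c,d}, {a,b,c,e}, {a,c,d,e}, S }

Trace:
Start: ℰ ∪ {∅, S} = { ∅, {b,d}, {a,b,c}, {a,c,d}, S }.
Iteration 1 adds 4:
  {b,e}  = complement {a,c,d}
  {d,e}  = complement {a,b,c}
  {a,c,e}  = complement {b,d}
  {a,b,c,d}  = {a,c,d} ∪ {a,b,c}
  — 9 sets.
Iteration 2: 4 new —
  {e}  = complement {a,b,c,d}
  {b,d,e}  = {b,e} ∪ {d,e}
  {a,b,c,e}  = {b,e} ∪ {a,b,c}
  {a,c,d,e}  = {a,c,e} ∪ {d,e}
  — 13 sets.
Iteration 3 adds 3:
  {b}  = complement {a,c,d,e}
  {d}  = complement {a,b,c,e}
  {a,c}  = complement {b,d,e}
  — 16 sets.
Iteration 4: no new sets; the family is a σ-algebra.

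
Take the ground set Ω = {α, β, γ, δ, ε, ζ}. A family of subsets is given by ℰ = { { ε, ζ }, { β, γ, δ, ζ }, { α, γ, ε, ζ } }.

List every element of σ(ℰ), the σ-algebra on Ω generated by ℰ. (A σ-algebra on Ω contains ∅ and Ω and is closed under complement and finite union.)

Seed the family with ℰ together with ∅ and Ω: { ∅, { ε, ζ }, { α, γ, ε, ζ }, { β, γ, δ, ζ }, Ω }.
Step 1 adds 4:
  { α, ε }  = complement { β, γ, δ, ζ }
  { β, δ }  = complement { α, γ, ε, ζ }
  { α, β, γ, δ }  = complement { ε, ζ }
  { β, γ, δ, ε, ζ }  = { ε, ζ } ∪ { β, γ, δ, ζ }
  |family| = 9
Step 2 (6 new):
  { α }  = complement { β, γ, δ, ε, ζ }
  { α, ε, ζ }  = { ε, ζ } ∪ { α, ε }
  { α, β, δ, ε }  = { α, ε } ∪ { β, δ }
  { β, δ, ε, ζ }  = { ε, ζ } ∪ { β, δ }
  { α, β, γ, δ, ε }  = { α, ε } ∪ { α, β, γ, δ }
  { α, β, γ, δ, ζ }  = { β, γ, δ, ζ } ∪ { α, β, γ, δ }
  |family| = 15
Step 3: +7 →
  { ε }  = complement { α, β, γ, δ, ζ }
  { ζ }  = complement { α, β, γ, δ, ε }
  { α, γ }  = complement { β, δ, ε, ζ }
  { γ, ζ }  = complement { α, β, δ, ε }
  { α, β, δ }  = { β, δ } ∪ { α }
  { β, γ, δ }  = complement { α, ε, ζ }
  { α, β, δ, ε, ζ }  = { β, δ, ε, ζ } ∪ { α, ε, ζ }
  |family| = 22
Step 4 (9 new):
  { γ }  = complement { α, β, δ, ε, ζ }
  { α, ζ }  = { ζ } ∪ { α }
  { α, γ, ε }  = { α, γ } ∪ { α, ε }
  { α, γ, ζ }  = { α, γ } ∪ { ζ }
  { β, δ, ε }  = { β, δ } ∪ { ε }
  { β, δ, ζ }  = { β, δ } ∪ { ζ }
  { γ, ε, ζ }  = complement { α, β, δ }
  { α, β, δ, ζ }  = { ζ } ∪ { α, β, δ }
  { β, γ, δ, ε }  = { β, γ, δ } ∪ { ε }
  |family| = 31
Step 5 adds 1:
  { γ, ε }  = complement { α, β, δ, ζ }
  |family| = 32
Step 6: stable.

Hence σ(ℰ) has 32 members: { ∅, { α }, { γ }, { ε }, { ζ }, { α, γ }, { α, ε }, { α, ζ }, { β, δ }, { γ, ε }, { γ, ζ }, { ε, ζ }, { α, β, δ }, { α, γ, ε }, { α, γ, ζ }, { α, ε, ζ }, { β, γ, δ }, { β, δ, ε }, { β, δ, ζ }, { γ, ε, ζ }, { α, β, γ, δ }, { α, β, δ, ε }, { α, β, δ, ζ }, { α, γ, ε, ζ }, { β, γ, δ, ε }, { β, γ, δ, ζ }, { β, δ, ε, ζ }, { α, β, γ, δ, ε }, { α, β, γ, δ, ζ }, { α, β, δ, ε, ζ }, { β, γ, δ, ε, ζ }, Ω }.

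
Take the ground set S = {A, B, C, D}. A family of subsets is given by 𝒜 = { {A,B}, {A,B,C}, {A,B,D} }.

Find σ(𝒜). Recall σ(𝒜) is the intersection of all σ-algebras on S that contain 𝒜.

Initial family (5 sets): { {}, {A,B}, {A,B,C}, {A,B,D}, S }.
Round 1 adds 3:
  {C}  = {A,B,D}ᶜ
  {D}  = {A,B,C}ᶜ
  {C,D}  = {A,B}ᶜ
After Round 2 the family is unchanged; done.

Hence σ(𝒜) has 8 members: { {}, {C}, {D}, {A,B}, {C,D}, {A,B,C}, {A,B,D}, S }.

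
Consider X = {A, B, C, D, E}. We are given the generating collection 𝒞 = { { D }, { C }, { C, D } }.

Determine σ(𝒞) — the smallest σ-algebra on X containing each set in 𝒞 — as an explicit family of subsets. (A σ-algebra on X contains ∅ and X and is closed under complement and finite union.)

Initial family (5 sets): { {  }, { C }, { D }, { C, D }, X }.
Round 1: 3 new —
  { A, B, E }  = X∖{ C, D }
  { A, B, C, E }  = X∖{ D }
  { A, B, D, E }  = X∖{ C }
  (now 8)
Round 2: no new sets; the family is a σ-algebra.

Hence σ(𝒞) has 8 members: { {  }, { C }, { D }, { C, D }, { A, B, E }, { A, B, C, E }, { A, B, D, E }, X }.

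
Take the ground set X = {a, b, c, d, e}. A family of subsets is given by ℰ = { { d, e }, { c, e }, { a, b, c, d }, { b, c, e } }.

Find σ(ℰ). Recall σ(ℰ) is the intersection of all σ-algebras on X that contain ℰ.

σ(ℰ) (32 sets): { ∅, { a }, { b }, { c }, { d }, { e }, { a, b }, { a, c }, { a, d }, { a, e }, { b, c }, { b, d }, { b, e }, { c, d }, { c, e }, { d, e }, { a, b, c }, { a, b, d }, { a, b, e }, { a, c, d }, { a, c, e }, { a, d, e }, { b, c, d }, { b, c, e }, { b, d, e }, { c, d, e }, { a, b, c, d }, { a, b, c, e }, { a, b, d, e }, { a, c, d, e }, { b, c, d, e }, X }

Working:
Initial family (6 sets): { ∅, { c, e }, { d, e }, { b, c, e }, { a, b, c, d }, X }.
Round 1. New:
  { e }  = ᶜ of { a, b, c, d }
  { a, d }  = ᶜ of { b, c, e }
  { a, b, c }  = ᶜ of { d, e }
  { a, b, d }  = ᶜ of { c, e }
  { c, d, e }  = { d, e } ∪ { c, e }
  { b, c, d, e }  = { d, e } ∪ { b, c, e }
Round 2. New:
  { a }  = ᶜ of { b, c, d, e }
  { a, b }  = ᶜ of { c, d, e }
  { a, d, e }  = { e } ∪ { a, d }
  { a, b, c, e }  = { a, b, c } ∪ { e }
  { a, b, d, e }  = { a, b, d } ∪ { e }
  { a, c, d, e }  = { c, d, e } ∪ { a, d }
Round 3 (7 new):
  { b }  = ᶜ of { a, c, d, e }
  { c }  = ᶜ of { a, b, d, e }
  { d }  = ᶜ of { a, b, c, e }
  { a, e }  = { e } ∪ { a }
  { b, c }  = ᶜ of { a, d, e }
  { a, b, e }  = { a, b } ∪ { e }
  { a, c, e }  = { c, e } ∪ { a }
Round 4: 7 new —
  { a, c }  = { c } ∪ { a }
  { b, d }  = ᶜ of { a, c, e }
  { b, e }  = { b } ∪ { e }
  { c, d }  = ᶜ of { a, b, e }
  { a, c, d }  = { c } ∪ { a, d }
  { b, c, d }  = ᶜ of { a, e }
  { b, d, e }  = { b } ∪ { d, e }
Round 5 adds nothing — fixpoint reached.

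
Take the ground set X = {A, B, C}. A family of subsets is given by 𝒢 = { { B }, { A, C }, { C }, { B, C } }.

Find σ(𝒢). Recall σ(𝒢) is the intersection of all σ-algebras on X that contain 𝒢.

Take S₀ = 𝒢 ∪ {∅, X} = { {  }, { B }, { C }, { A, C }, { B, C }, X }.
Iteration 1. New:
  { A }  = X∖{ B, C }
  { A, B }  = X∖{ C }
  [8 total]
After Iteration 2 the family is unchanged; done.

σ(𝒢) = { {  }, { A }, { B }, { C }, { A, B }, { A, C }, { B, C }, X }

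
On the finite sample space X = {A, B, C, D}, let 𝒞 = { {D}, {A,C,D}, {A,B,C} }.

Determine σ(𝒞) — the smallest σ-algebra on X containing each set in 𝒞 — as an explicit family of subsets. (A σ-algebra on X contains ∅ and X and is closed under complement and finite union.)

Take S₀ = 𝒞 ∪ {∅, X} = { {}, {D}, {A,B,C}, {A,C,D}, X }.
Pass 1 adds 1:
  {B}  = complement {A,C,D}
  — 6 sets.
Pass 2: 1 new —
  {B,D}  = {D} ∪ {B}
  — 7 sets.
Pass 3. New:
  {A,C}  = complement {B,D}
  — 8 sets.
Pass 4: closed — nothing new.

σ(𝒞) = { {}, {B}, {D}, {A,C}, {B,D}, {A,B,C}, {A,C,D}, X }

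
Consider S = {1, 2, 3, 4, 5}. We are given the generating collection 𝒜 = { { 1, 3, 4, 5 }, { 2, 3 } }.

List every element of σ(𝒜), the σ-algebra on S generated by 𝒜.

Initial family (4 sets): { {}, { 2, 3 }, { 1, 3, 4, 5 }, S }.
Step 1. New:
  { 2 }  = S∖{ 1, 3, 4, 5 }
  { 1, 4, 5 }  = S∖{ 2, 3 }
  |family| = 6
Step 2: +1 →
  { 1, 2, 4, 5 }  = { 1, 4, 5 } ∪ { 2 }
  |family| = 7
Step 3. New:
  { 3 }  = S∖{ 1, 2, 4, 5 }
  |family| = 8
After Step 4 the family is unchanged; done.

|σ(𝒜)| = 8.  σ(𝒜) = { {}, { 2 }, { 3 }, { 2, 3 }, { 1, 4, 5 }, { 1, 2, 4, 5 }, { 1, 3, 4, 5 }, S }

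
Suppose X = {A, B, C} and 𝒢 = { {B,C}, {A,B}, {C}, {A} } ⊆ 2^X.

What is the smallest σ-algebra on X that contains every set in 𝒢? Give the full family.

|σ(𝒢)| = 8.  σ(𝒢) = { ∅, {A}, {B}, {C}, {A,B}, {A,C}, {B,C}, X }

Check:
Take S₀ = 𝒢 ∪ {∅, X} = { ∅, {A}, {C}, {A,B}, {B,C}, X }.
Iteration 1: +1 →
  {A,C}  = {C} ∪ {A}
  (now 7)
Iteration 2. New:
  {B}  = {A,C}ᶜ
  (now 8)
Iteration 3 adds nothing — fixpoint reached.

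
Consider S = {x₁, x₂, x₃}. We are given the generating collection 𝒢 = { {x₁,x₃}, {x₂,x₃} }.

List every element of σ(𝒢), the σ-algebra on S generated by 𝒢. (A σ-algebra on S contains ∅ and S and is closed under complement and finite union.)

Seed the family with 𝒢 together with ∅ and S: { ∅, {x₁,x₃}, {x₂,x₃}, S }.
Round 1 (2 new):
  {x₁}  = S∖{x₂,x₃}
  {x₂}  = S∖{x₁,x₃}
  (now 6)
Round 2: +1 →
  {x₁,x₂}  = {x₂} ∪ {x₁}
  (now 7)
Round 3. New:
  {x₃}  = S∖{x₁,x₂}
  (now 8)
Round 4: stable.

σ(𝒢) = { ∅, {x₁}, {x₂}, {x₃}, {x₁,x₂}, {x₁,x₃}, {x₂,x₃}, S }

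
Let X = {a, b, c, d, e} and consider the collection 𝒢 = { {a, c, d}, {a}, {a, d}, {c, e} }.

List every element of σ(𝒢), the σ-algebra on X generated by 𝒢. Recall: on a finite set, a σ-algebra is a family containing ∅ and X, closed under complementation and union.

Begin from { ∅, {a}, {a, d}, {c, e}, {a, c, d}, X } (that is, 𝒢 plus ∅ and X).
Round 1 adds 6:
  {b, e}  = X∖{a, c, d}
  {a, b, d}  = X∖{c, e}
  {a, c, e}  = {c, e} ∪ {a}
  {b, c, e}  = X∖{a, d}
  {a, c, d, e}  = {a, c, d} ∪ {c, e}
  {b, c, d, e}  = X∖{a}
Round 2: 6 new —
  {b}  = X∖{a, c, d, e}
  {b, d}  = X∖{a, c, e}
  {a, b, e}  = {b, e} ∪ {a}
  {a, b, c, d}  = {a, b, d} ∪ {a, c, d}
  {a, b, c, e}  = {b, e} ∪ {a, c, e}
  {a, b, d, e}  = {b, e} ∪ {a, b, d}
Round 3. New:
  {c}  = X∖{a, b, d, e}
  {d}  = X∖{a, b, c, e}
  {e}  = X∖{a, b, c, d}
  {a, b}  = {b} ∪ {a}
  {c, d}  = X∖{a, b, e}
  {b, d, e}  = {b, e} ∪ {b, d}
Round 4. New:
  {a, c}  = X∖{b, d, e}
  {a, e}  = {e} ∪ {a}
  {b, c}  = {b} ∪ {c}
  {d, e}  = {e} ∪ {d}
  {a, b, c}  = {a, b} ∪ {c}
  {a, d, e}  = {e} ∪ {a, d}
  {b, c, d}  = {c, d} ∪ {b}
  {c, d, e}  = X∖{a, b}
Round 5 adds nothing — fixpoint reached.

Hence σ(𝒢) has 32 members: { ∅, {a}, {b}, {c}, {d}, {e}, {a, b}, {a, c}, {a, d}, {a, e}, {b, c}, {b, d}, {b, e}, {c, d}, {c, e}, {d, e}, {a, b, c}, {a, b, d}, {a, b, e}, {a, c, d}, {a, c, e}, {a, d, e}, {b, c, d}, {b, c, e}, {b, d, e}, {c, d, e}, {a, b, c, d}, {a, b, c, e}, {a, b, d, e}, {a, c, d, e}, {b, c, d, e}, X }.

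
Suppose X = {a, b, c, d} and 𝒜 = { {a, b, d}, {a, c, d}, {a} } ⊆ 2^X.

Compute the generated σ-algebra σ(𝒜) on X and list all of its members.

Seed the family with 𝒜 together with ∅ and X: { ∅, {a}, {a, b, d}, {a, c, d}, X }.
Iteration 1: 3 new —
  {b}  = {a, c, d}ᶜ
  {c}  = {a, b, d}ᶜ
  {b, c, d}  = {a}ᶜ
  — 8 sets.
Iteration 2. New:
  {a, b}  = {b} ∪ {a}
  {a, c}  = {c} ∪ {a}
  {b, c}  = {c} ∪ {b}
  — 11 sets.
Iteration 3 (4 new):
  {a, d}  = {b, c}ᶜ
  {b, d}  = {a, c}ᶜ
  {c, d}  = {a, b}ᶜ
  {a, b, c}  = {c} ∪ {a, b}
  — 15 sets.
Iteration 4: 1 new —
  {d}  = {a, b, c}ᶜ
  — 16 sets.
Iteration 5 adds nothing — fixpoint reached.

Therefore σ(𝒜) = { ∅, {a}, {b}, {c}, {d}, {a, b}, {a, c}, {a, d}, {b, c}, {b, d}, {c, d}, {a, b, c}, {a, b, d}, {a, c, d}, {b, c, d}, X } (|σ(𝒜)| = 16).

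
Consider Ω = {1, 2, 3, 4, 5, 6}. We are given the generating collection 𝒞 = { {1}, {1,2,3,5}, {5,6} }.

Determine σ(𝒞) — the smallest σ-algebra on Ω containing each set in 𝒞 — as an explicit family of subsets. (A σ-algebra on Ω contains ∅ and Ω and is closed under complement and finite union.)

Initial family (5 sets): { ∅, {1}, {5,6}, {1,2,3,5}, Ω }.
Iteration 1: 5 new —
  {4,6}  = {1,2,3,5}ᶜ
  {1,5,6}  = {5,6} ∪ {1}
  {1,2,3,4}  = {5,6}ᶜ
  {1,2,3,5,6}  = {5,6} ∪ {1,2,3,5}
  {2,3,4,5,6}  = {1}ᶜ
  — 10 sets.
Iteration 2. New:
  {4}  = {1,2,3,5,6}ᶜ
  {1,4,6}  = {1} ∪ {4,6}
  {2,3,4}  = {1,5,6}ᶜ
  {4,5,6}  = {5,6} ∪ {4,6}
  {1,4,5,6}  = {1,5,6} ∪ {4,6}
  {1,2,3,4,5}  = {1,2,3,4} ∪ {1,2,3,5}
  {1,2,3,4,6}  = {1,2,3,4} ∪ {4,6}
  — 17 sets.
Iteration 3 (7 new):
  {5}  = {1,2,3,4,6}ᶜ
  {6}  = {1,2,3,4,5}ᶜ
  {1,4}  = {4} ∪ {1}
  {2,3}  = {1,4,5,6}ᶜ
  {1,2,3}  = {4,5,6}ᶜ
  {2,3,5}  = {1,4,6}ᶜ
  {2,3,4,6}  = {2,3,4} ∪ {4,6}
  — 24 sets.
Iteration 4 (8 new):
  {1,5}  = {2,3,4,6}ᶜ
  {1,6}  = {1} ∪ {6}
  {4,5}  = {5} ∪ {4}
  {1,4,5}  = {5} ∪ {1,4}
  {2,3,6}  = {6} ∪ {2,3}
  {1,2,3,6}  = {1,2,3} ∪ {6}
  {2,3,4,5}  = {5} ∪ {2,3,4}
  {2,3,5,6}  = {1,4}ᶜ
  — 32 sets.
Iteration 5 adds nothing — fixpoint reached.

Hence σ(𝒞) has 32 members: { ∅, {1}, {4}, {5}, {6}, {1,4}, {1,5}, {1,6}, {2,3}, {4,5}, {4,6}, {5,6}, {1,2,3}, {1,4,5}, {1,4,6}, {1,5,6}, {2,3,4}, {2,3,5}, {2,3,6}, {4,5,6}, {1,2,3,4}, {1,2,3,5}, {1,2,3,6}, {1,4,5,6}, {2,3,4,5}, {2,3,4,6}, {2,3,5,6}, {1,2,3,4,5}, {1,2,3,4,6}, {1,2,3,5,6}, {2,3,4,5,6}, Ω }.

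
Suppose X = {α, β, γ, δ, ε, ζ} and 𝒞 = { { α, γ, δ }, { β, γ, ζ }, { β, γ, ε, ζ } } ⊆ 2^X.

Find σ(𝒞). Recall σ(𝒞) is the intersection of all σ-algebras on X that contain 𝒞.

Begin from { ∅, { α, γ, δ }, { β, γ, ζ }, { β, γ, ε, ζ }, X } (that is, 𝒞 plus ∅ and X).
Step 1: +4 →
  { α, δ }  = { β, γ, ε, ζ }ᶜ
  { α, δ, ε }  = { β, γ, ζ }ᶜ
  { β, ε, ζ }  = { α, γ, δ }ᶜ
  { α, β, γ, δ, ζ }  = { α, γ, δ } ∪ { β, γ, ζ }
  |family| = 9
Step 2. New:
  { ε }  = { α, β, γ, δ, ζ }ᶜ
  { α, γ, δ, ε }  = { α, δ, ε } ∪ { α, γ, δ }
  { α, β, δ, ε, ζ }  = { α, δ, ε } ∪ { β, ε, ζ }
  |family| = 12
Step 3: +2 →
  { γ }  = { α, β, δ, ε, ζ }ᶜ
  { β, ζ }  = { α, γ, δ, ε }ᶜ
  |family| = 14
Step 4. New:
  { γ, ε }  = { γ } ∪ { ε }
  { α, β, δ, ζ }  = { α, δ } ∪ { β, ζ }
  |family| = 16
Step 5 adds nothing — fixpoint reached.

σ(𝒞) = { ∅, { γ }, { ε }, { α, δ }, { β, ζ }, { γ, ε }, { α, γ, δ }, { α, δ, ε }, { β, γ, ζ }, { β, ε, ζ }, { α, β, δ, ζ }, { α, γ, δ, ε }, { β, γ, ε, ζ }, { α, β, γ, δ, ζ }, { α, β, δ, ε, ζ }, X }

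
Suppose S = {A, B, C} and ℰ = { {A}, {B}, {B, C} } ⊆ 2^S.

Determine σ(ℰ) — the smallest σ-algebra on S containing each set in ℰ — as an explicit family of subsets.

|σ(ℰ)| = 8.  σ(ℰ) = { {}, {A}, {B}, {C}, {A, B}, {A, C}, {B, C}, S }

Working:
Start: ℰ ∪ {∅, S} = { {}, {A}, {B}, {B, C}, S }.
Round 1 (2 new):
  {A, B}  = {B} ∪ {A}
  {A, C}  = ᶜ of {B}
Round 2: 1 new —
  {C}  = ᶜ of {A, B}
Round 3: closed — nothing new.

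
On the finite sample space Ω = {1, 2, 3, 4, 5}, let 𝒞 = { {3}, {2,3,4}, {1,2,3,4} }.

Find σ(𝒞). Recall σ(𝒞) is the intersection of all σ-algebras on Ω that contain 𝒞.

Initial family (5 sets): { {}, {3}, {2,3,4}, {1,2,3,4}, Ω }.
Round 1 (3 new):
  {5}  = Ω∖{1,2,3,4}
  {1,5}  = Ω∖{2,3,4}
  {1,2,4,5}  = Ω∖{3}
  |family| = 8
Round 2: +3 →
  {3,5}  = {3} ∪ {5}
  {1,3,5}  = {3} ∪ {1,5}
  {2,3,4,5}  = {2,3,4} ∪ {5}
  |family| = 11
Round 3 adds 3:
  {1}  = Ω∖{2,3,4,5}
  {2,4}  = Ω∖{1,3,5}
  {1,2,4}  = Ω∖{3,5}
  |family| = 14
Round 4 adds 2:
  {1,3}  = {3} ∪ {1}
  {2,4,5}  = {2,4} ∪ {5}
  |family| = 16
Round 5: closed — nothing new.

|σ(𝒞)| = 16.  σ(𝒞) = { {}, {1}, {3}, {5}, {1,3}, {1,5}, {2,4}, {3,5}, {1,2,4}, {1,3,5}, {2,3,4}, {2,4,5}, {1,2,3,4}, {1,2,4,5}, {2,3,4,5}, Ω }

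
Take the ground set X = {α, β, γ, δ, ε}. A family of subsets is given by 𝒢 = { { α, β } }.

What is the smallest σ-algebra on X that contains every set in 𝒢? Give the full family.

Seed the family with 𝒢 together with ∅ and X: { {}, { α, β }, X }.
Step 1. New:
  { γ, δ, ε }  = { α, β }ᶜ
  — 4 sets.
Step 2: closed — nothing new.

Hence σ(𝒢) has 4 members: { {}, { α, β }, { γ, δ, ε }, X }.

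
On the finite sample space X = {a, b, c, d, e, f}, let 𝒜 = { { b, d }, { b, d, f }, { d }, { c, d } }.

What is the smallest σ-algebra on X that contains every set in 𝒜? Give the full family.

σ(𝒜) (32 sets): { ∅, { b }, { c }, { d }, { f }, { a, e }, { b, c }, { b, d }, { b, f }, { c, d }, { c, f }, { d, f }, { a, b, e }, { a, c, e }, { a, d, e }, { a, e, f }, { b, c, d }, { b, c, f }, { b, d, f }, { c, d, f }, { a, b, c, e }, { a, b, d, e }, { a, b, e, f }, { a, c, d, e }, { a, c, e, f }, { a, d, e, f }, { b, c, d, f }, { a, b, c, d, e }, { a, b, c, e, f }, { a, b, d, e, f }, { a, c, d, e, f }, X }

Derivation:
Seed the family with 𝒜 together with ∅ and X: { ∅, { d }, { b, d }, { c, d }, { b, d, f }, X }.
Iteration 1: +6 →
  { a, c, e }  = complement { b, d, f }
  { b, c, d }  = { c, d } ∪ { b, d }
  { a, b, e, f }  = complement { c, d }
  { a, c, e, f }  = complement { b, d }
  { b, c, d, f }  = { b, d, f } ∪ { c, d }
  { a, b, c, e, f }  = complement { d }
  |family| = 12
Iteration 2 adds 6:
  { a, e }  = complement { b, c, d, f }
  { a, e, f }  = complement { b, c, d }
  { a, c, d, e }  = { c, d } ∪ { a, c, e }
  { a, b, c, d, e }  = { b, c, d } ∪ { a, c, e }
  { a, b, d, e, f }  = { b, d, f } ∪ { a, b, e, f }
  { a, c, d, e, f }  = { a, c, e, f } ∪ { c, d }
  |family| = 18
Iteration 3: +7 →
  { b }  = complement { a, c, d, e, f }
  { c }  = complement { a, b, d, e, f }
  { f }  = complement { a, b, c, d, e }
  { b, f }  = complement { a, c, d, e }
  { a, d, e }  = { a, e } ∪ { d }
  { a, b, d, e }  = { a, e } ∪ { b, d }
  { a, d, e, f }  = { a, e, f } ∪ { d }
  |family| = 25
Iteration 4. New:
  { b, c }  = complement { a, d, e, f }
  { c, f }  = complement { a, b, d, e }
  { d, f }  = { f } ∪ { d }
  { a, b, e }  = { b } ∪ { a, e }
  { b, c, f }  = complement { a, d, e }
  { c, d, f }  = { c, d } ∪ { f }
  { a, b, c, e }  = { a, c, e } ∪ { b }
  |family| = 32
Iteration 5: stable.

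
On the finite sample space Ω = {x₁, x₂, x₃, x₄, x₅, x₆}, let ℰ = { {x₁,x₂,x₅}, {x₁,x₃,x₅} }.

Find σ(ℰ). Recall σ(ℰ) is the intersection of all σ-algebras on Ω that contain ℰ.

|σ(ℰ)| = 16.  σ(ℰ) = { {}, {x₂}, {x₃}, {x₁,x₅}, {x₂,x₃}, {x₄,x₆}, {x₁,x₂,x₅}, {x₁,x₃,x₅}, {x₂,x₄,x₆}, {x₃,x₄,x₆}, {x₁,x₂,x₃,x₅}, {x₁,x₄,x₅,x₆}, {x₂,x₃,x₄,x₆}, {x₁,x₂,x₄,x₅,x₆}, {x₁,x₃,x₄,x₅,x₆}, Ω }

Check:
Begin from { {}, {x₁,x₂,x₅}, {x₁,x₃,x₅}, Ω } (that is, ℰ plus ∅ and Ω).
Iteration 1 adds 3:
  {x₂,x₄,x₆}  = Ω∖{x₁,x₃,x₅}
  {x₃,x₄,x₆}  = Ω∖{x₁,x₂,x₅}
  {x₁,x₂,x₃,x₅}  = {x₁,x₃,x₅} ∪ {x₁,x₂,x₅}
  [7 total]
Iteration 2 adds 4:
  {x₄,x₆}  = Ω∖{x₁,x₂,x₃,x₅}
  {x₂,x₃,x₄,x₆}  = {x₂,x₄,x₆} ∪ {x₃,x₄,x₆}
  {x₁,x₂,x₄,x₅,x₆}  = {x₂,x₄,x₆} ∪ {x₁,x₂,x₅}
  {x₁,x₃,x₄,x₅,x₆}  = {x₁,x₃,x₅} ∪ {x₃,x₄,x₆}
  [11 total]
Iteration 3: +3 →
  {x₂}  = Ω∖{x₁,x₃,x₄,x₅,x₆}
  {x₃}  = Ω∖{x₁,x₂,x₄,x₅,x₆}
  {x₁,x₅}  = Ω∖{x₂,x₃,x₄,x₆}
  [14 total]
Iteration 4: +2 →
  {x₂,x₃}  = {x₃} ∪ {x₂}
  {x₁,x₄,x₅,x₆}  = {x₁,x₅} ∪ {x₄,x₆}
  [16 total]
Iteration 5: stable.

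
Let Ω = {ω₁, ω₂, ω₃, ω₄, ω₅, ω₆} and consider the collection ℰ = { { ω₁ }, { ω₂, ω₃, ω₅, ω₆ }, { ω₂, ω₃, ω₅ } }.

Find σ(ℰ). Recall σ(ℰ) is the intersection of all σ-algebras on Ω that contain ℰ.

|σ(ℰ)| = 16.  σ(ℰ) = { {  }, { ω₁ }, { ω₄ }, { ω₆ }, { ω₁, ω₄ }, { ω₁, ω₆ }, { ω₄, ω₆ }, { ω₁, ω₄, ω₆ }, { ω₂, ω₃, ω₅ }, { ω₁, ω₂, ω₃, ω₅ }, { ω₂, ω₃, ω₄, ω₅ }, { ω₂, ω₃, ω₅, ω₆ }, { ω₁, ω₂, ω₃, ω₄, ω₅ }, { ω₁, ω₂, ω₃, ω₅, ω₆ }, { ω₂, ω₃, ω₄, ω₅, ω₆ }, Ω }

Working:
Start: ℰ ∪ {∅, Ω} = { {  }, { ω₁ }, { ω₂, ω₃, ω₅ }, { ω₂, ω₃, ω₅, ω₆ }, Ω }.
Pass 1: 5 new —
  { ω₁, ω₄ }  = { ω₂, ω₃, ω₅, ω₆ }ᶜ
  { ω₁, ω₄, ω₆ }  = { ω₂, ω₃, ω₅ }ᶜ
  { ω₁, ω₂, ω₃, ω₅ }  = { ω₂, ω₃, ω₅ } ∪ { ω₁ }
  { ω₁, ω₂, ω₃, ω₅, ω₆ }  = { ω₂, ω₃, ω₅, ω₆ } ∪ { ω₁ }
  { ω₂, ω₃, ω₄, ω₅, ω₆ }  = { ω₁ }ᶜ
  |family| = 10
Pass 2: +3 →
  { ω₄ }  = { ω₁, ω₂, ω₃, ω₅, ω₆ }ᶜ
  { ω₄, ω₆ }  = { ω₁, ω₂, ω₃, ω₅ }ᶜ
  { ω₁, ω₂, ω₃, ω₄, ω₅ }  = { ω₂, ω₃, ω₅ } ∪ { ω₁, ω₄ }
  |family| = 13
Pass 3 adds 2:
  { ω₆ }  = { ω₁, ω₂, ω₃, ω₄, ω₅ }ᶜ
  { ω₂, ω₃, ω₄, ω₅ }  = { ω₂, ω₃, ω₅ } ∪ { ω₄ }
  |family| = 15
Pass 4: 1 new —
  { ω₁, ω₆ }  = { ω₂, ω₃, ω₄, ω₅ }ᶜ
  |family| = 16
Pass 5: already closed under ᶜ and ∪.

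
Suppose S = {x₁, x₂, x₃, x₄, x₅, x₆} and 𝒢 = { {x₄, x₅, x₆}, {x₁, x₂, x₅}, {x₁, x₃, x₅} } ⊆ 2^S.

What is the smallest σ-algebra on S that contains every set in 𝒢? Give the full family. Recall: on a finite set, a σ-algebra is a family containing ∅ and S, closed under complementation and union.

Seed the family with 𝒢 together with ∅ and S: { {}, {x₁, x₂, x₅}, {x₁, x₃, x₅}, {x₄, x₅, x₆}, S }.
Round 1: +6 →
  {x₁, x₂, x₃}  = S∖{x₄, x₅, x₆}
  {x₂, x₄, x₆}  = S∖{x₁, x₃, x₅}
  {x₃, x₄, x₆}  = S∖{x₁, x₂, x₅}
  {x₁, x₂, x₃, x₅}  = {x₁, x₂, x₅} ∪ {x₁, x₃, x₅}
  {x₁, x₂, x₄, x₅, x₆}  = {x₁, x₂, x₅} ∪ {x₄, x₅, x₆}
  {x₁, x₃, x₄, x₅, x₆}  = {x₁, x₃, x₅} ∪ {x₄, x₅, x₆}
  |family| = 11
Round 2: 7 new —
  {x₂}  = S∖{x₁, x₃, x₄, x₅, x₆}
  {x₃}  = S∖{x₁, x₂, x₄, x₅, x₆}
  {x₄, x₆}  = S∖{x₁, x₂, x₃, x₅}
  {x₂, x₃, x₄, x₆}  = {x₂, x₄, x₆} ∪ {x₃, x₄, x₆}
  {x₂, x₄, x₅, x₆}  = {x₂, x₄, x₆} ∪ {x₄, x₅, x₆}
  {x₃, x₄, x₅, x₆}  = {x₃, x₄, x₆} ∪ {x₄, x₅, x₆}
  {x₁, x₂, x₃, x₄, x₆}  = {x₂, x₄, x₆} ∪ {x₁, x₂, x₃}
  |family| = 18
Round 3: 6 new —
  {x₅}  = S∖{x₁, x₂, x₃, x₄, x₆}
  {x₁, x₂}  = S∖{x₃, x₄, x₅, x₆}
  {x₁, x₃}  = S∖{x₂, x₄, x₅, x₆}
  {x₁, x₅}  = S∖{x₂, x₃, x₄, x₆}
  {x₂, x₃}  = {x₃} ∪ {x₂}
  {x₂, x₃, x₄, x₅, x₆}  = {x₂, x₄, x₆} ∪ {x₃, x₄, x₅, x₆}
  |family| = 24
Round 4 adds 7:
  {x₁}  = S∖{x₂, x₃, x₄, x₅, x₆}
  {x₂, x₅}  = {x₂} ∪ {x₅}
  {x₃, x₅}  = {x₅} ∪ {x₃}
  {x₂, x₃, x₅}  = {x₅} ∪ {x₂, x₃}
  {x₁, x₂, x₄, x₆}  = {x₂, x₄, x₆} ∪ {x₁, x₂}
  {x₁, x₃, x₄, x₆}  = {x₁, x₃} ∪ {x₃, x₄, x₆}
  {x₁, x₄, x₅, x₆}  = S∖{x₂, x₃}
  |family| = 31
Round 5 (1 new):
  {x₁, x₄, x₆}  = S∖{x₂, x₃, x₅}
  |family| = 32
Round 6 adds nothing — fixpoint reached.

Therefore σ(𝒢) = { {}, {x₁}, {x₂}, {x₃}, {x₅}, {x₁, x₂}, {x₁, x₃}, {x₁, x₅}, {x₂, x₃}, {x₂, x₅}, {x₃, x₅}, {x₄, x₆}, {x₁, x₂, x₃}, {x₁, x₂, x₅}, {x₁, x₃, x₅}, {x₁, x₄, x₆}, {x₂, x₃, x₅}, {x₂, x₄, x₆}, {x₃, x₄, x₆}, {x₄, x₅, x₆}, {x₁, x₂, x₃, x₅}, {x₁, x₂, x₄, x₆}, {x₁, x₃, x₄, x₆}, {x₁, x₄, x₅, x₆}, {x₂, x₃, x₄, x₆}, {x₂, x₄, x₅, x₆}, {x₃, x₄, x₅, x₆}, {x₁, x₂, x₃, x₄, x₆}, {x₁, x₂, x₄, x₅, x₆}, {x₁, x₃, x₄, x₅, x₆}, {x₂, x₃, x₄, x₅, x₆}, S } (|σ(𝒢)| = 32).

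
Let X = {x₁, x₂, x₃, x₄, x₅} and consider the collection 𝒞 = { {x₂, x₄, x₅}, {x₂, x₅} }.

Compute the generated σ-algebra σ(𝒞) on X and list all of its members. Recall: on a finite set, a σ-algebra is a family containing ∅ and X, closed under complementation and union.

σ(𝒞) = { {}, {x₄}, {x₁, x₃}, {x₂, x₅}, {x₁, x₃, x₄}, {x₂, x₄, x₅}, {x₁, x₂, x₃, x₅}, X }

Check:
Initial family (4 sets): { {}, {x₂, x₅}, {x₂, x₄, x₅}, X }.
Round 1. New:
  {x₁, x₃}  = {x₂, x₄, x₅}ᶜ
  {x₁, x₃, x₄}  = {x₂, x₅}ᶜ
  (now 6)
Round 2: +1 →
  {x₁, x₂, x₃, x₅}  = {x₂, x₅} ∪ {x₁, x₃}
  (now 7)
Round 3. New:
  {x₄}  = {x₁, x₂, x₃, x₅}ᶜ
  (now 8)
Round 4: already closed under ᶜ and ∪.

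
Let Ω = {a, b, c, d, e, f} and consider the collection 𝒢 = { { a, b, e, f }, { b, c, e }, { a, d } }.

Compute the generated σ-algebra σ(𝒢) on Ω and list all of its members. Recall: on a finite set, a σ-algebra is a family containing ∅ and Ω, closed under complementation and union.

Initial family (5 sets): { ∅, { a, d }, { b, c, e }, { a, b, e, f }, Ω }.
Step 1: 6 new —
  { c, d }  = complement { a, b, e, f }
  { a, d, f }  = complement { b, c, e }
  { b, c, e, f }  = complement { a, d }
  { a, b, c, d, e }  = { b, c, e } ∪ { a, d }
  { a, b, c, e, f }  = { b, c, e } ∪ { a, b, e, f }
  { a, b, d, e, f }  = { a, d } ∪ { a, b, e, f }
  (now 11)
Step 2: 7 new —
  { c }  = complement { a, b, d, e, f }
  { d }  = complement { a, b, c, e, f }
  { f }  = complement { a, b, c, d, e }
  { a, c, d }  = { c, d } ∪ { a, d }
  { a, c, d, f }  = { c, d } ∪ { a, d, f }
  { b, c, d, e }  = { c, d } ∪ { b, c, e }
  { b, c, d, e, f }  = { c, d } ∪ { b, c, e, f }
  (now 18)
Step 3 adds 7:
  { a }  = complement { b, c, d, e, f }
  { a, f }  = complement { b, c, d, e }
  { b, e }  = complement { a, c, d, f }
  { c, f }  = { c } ∪ { f }
  { d, f }  = { f } ∪ { d }
  { b, e, f }  = complement { a, c, d }
  { c, d, f }  = { c, d } ∪ { f }
  (now 25)
Step 4. New:
  { a, c }  = { a } ∪ { c }
  { a, b, e }  = complement { c, d, f }
  { a, c, f }  = { a } ∪ { c, f }
  { b, d, e }  = { b, e } ∪ { d }
  { a, b, c, e }  = complement { d, f }
  { a, b, d, e }  = complement { c, f }
  { b, d, e, f }  = { b, e } ∪ { d, f }
  (now 32)
Step 5: no new sets; the family is a σ-algebra.

Therefore σ(𝒢) = { ∅, { a }, { c }, { d }, { f }, { a, c }, { a, d }, { a, f }, { b, e }, { c, d }, { c, f }, { d, f }, { a, b, e }, { a, c, d }, { a, c, f }, { a, d, f }, { b, c, e }, { b, d, e }, { b, e, f }, { c, d, f }, { a, b, c, e }, { a, b, d, e }, { a, b, e, f }, { a, c, d, f }, { b, c, d, e }, { b, c, e, f }, { b, d, e, f }, { a, b, c, d, e }, { a, b, c, e, f }, { a, b, d, e, f }, { b, c, d, e, f }, Ω } (|σ(𝒢)| = 32).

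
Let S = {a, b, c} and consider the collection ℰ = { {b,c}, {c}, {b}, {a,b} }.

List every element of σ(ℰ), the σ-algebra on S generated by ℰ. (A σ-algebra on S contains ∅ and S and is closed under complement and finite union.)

Start: ℰ ∪ {∅, S} = { {}, {b}, {c}, {a,b}, {b,c}, S }.
Iteration 1: +2 →
  {a}  = {b,c}ᶜ
  {a,c}  = {b}ᶜ
After Iteration 2 the family is unchanged; done.

Hence σ(ℰ) has 8 members: { {}, {a}, {b}, {c}, {a,b}, {a,c}, {b,c}, S }.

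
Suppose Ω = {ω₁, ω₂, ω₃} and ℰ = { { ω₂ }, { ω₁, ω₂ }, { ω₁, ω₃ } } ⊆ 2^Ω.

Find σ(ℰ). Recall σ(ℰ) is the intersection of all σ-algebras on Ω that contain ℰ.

σ(ℰ) = { ∅, { ω₁ }, { ω₂ }, { ω₃ }, { ω₁, ω₂ }, { ω₁, ω₃ }, { ω₂, ω₃ }, Ω }

Working:
Seed the family with ℰ together with ∅ and Ω: { ∅, { ω₂ }, { ω₁, ω₂ }, { ω₁, ω₃ }, Ω }.
Round 1: +1 →
  { ω₃ }  = Ω∖{ ω₁, ω₂ }
Round 2: +1 →
  { ω₂, ω₃ }  = { ω₃ } ∪ { ω₂ }
Round 3: 1 new —
  { ω₁ }  = Ω∖{ ω₂, ω₃ }
Round 4: closed — nothing new.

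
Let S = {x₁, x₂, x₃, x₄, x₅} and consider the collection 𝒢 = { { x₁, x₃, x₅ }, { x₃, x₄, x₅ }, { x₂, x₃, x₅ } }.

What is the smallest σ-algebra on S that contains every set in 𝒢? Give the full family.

σ(𝒢) = { ∅, { x₁ }, { x₂ }, { x₄ }, { x₁, x₂ }, { x₁, x₄ }, { x₂, x₄ }, { x₃, x₅ }, { x₁, x₂, x₄ }, { x₁, x₃, x₅ }, { x₂, x₃, x₅ }, { x₃, x₄, x₅ }, { x₁, x₂, x₃, x₅ }, { x₁, x₃, x₄, x₅ }, { x₂, x₃, x₄, x₅ }, S }

Working:
Begin from { ∅, { x₁, x₃, x₅ }, { x₂, x₃, x₅ }, { x₃, x₄, x₅ }, S } (that is, 𝒢 plus ∅ and S).
Pass 1 (6 new):
  { x₁, x₂ }  = S∖{ x₃, x₄, x₅ }
  { x₁, x₄ }  = S∖{ x₂, x₃, x₅ }
  { x₂, x₄ }  = S∖{ x₁, x₃, x₅ }
  { x₁, x₂, x₃, x₅ }  = { x₂, x₃, x₅ } ∪ { x₁, x₃, x₅ }
  { x₁, x₃, x₄, x₅ }  = { x₃, x₄, x₅ } ∪ { x₁, x₃, x₅ }
  { x₂, x₃, x₄, x₅ }  = { x₃, x₄, x₅ } ∪ { x₂, x₃, x₅ }
  — 11 sets.
Pass 2: +4 →
  { x₁ }  = S∖{ x₂, x₃, x₄, x₅ }
  { x₂ }  = S∖{ x₁, x₃, x₄, x₅ }
  { x₄ }  = S∖{ x₁, x₂, x₃, x₅ }
  { x₁, x₂, x₄ }  = { x₁, x₂ } ∪ { x₁, x₄ }
  — 15 sets.
Pass 3. New:
  { x₃, x₅ }  = S∖{ x₁, x₂, x₄ }
  — 16 sets.
Pass 4: closed — nothing new.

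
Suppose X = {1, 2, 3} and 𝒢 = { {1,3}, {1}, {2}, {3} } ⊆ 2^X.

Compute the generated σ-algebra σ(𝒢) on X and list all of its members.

σ(𝒢) (8 sets): { ∅, {1}, {2}, {3}, {1,2}, {1,3}, {2,3}, X }

Derivation:
Start: 𝒢 ∪ {∅, X} = { ∅, {1}, {2}, {3}, {1,3}, X }.
Step 1 adds 2:
  {1,2}  = ᶜ of {3}
  {2,3}  = ᶜ of {1}
  — 8 sets.
Step 2: stable.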